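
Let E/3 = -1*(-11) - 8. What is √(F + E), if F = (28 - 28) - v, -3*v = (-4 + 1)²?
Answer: 2*√3 ≈ 3.4641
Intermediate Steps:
v = -3 (v = -(-4 + 1)²/3 = -⅓*(-3)² = -⅓*9 = -3)
F = 3 (F = (28 - 28) - 1*(-3) = 0 + 3 = 3)
E = 9 (E = 3*(-1*(-11) - 8) = 3*(11 - 8) = 3*3 = 9)
√(F + E) = √(3 + 9) = √12 = 2*√3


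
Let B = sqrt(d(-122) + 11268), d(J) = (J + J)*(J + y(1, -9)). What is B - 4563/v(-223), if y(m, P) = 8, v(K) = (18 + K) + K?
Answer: 4563/428 + 2*sqrt(9771) ≈ 208.36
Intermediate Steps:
v(K) = 18 + 2*K
d(J) = 2*J*(8 + J) (d(J) = (J + J)*(J + 8) = (2*J)*(8 + J) = 2*J*(8 + J))
B = 2*sqrt(9771) (B = sqrt(2*(-122)*(8 - 122) + 11268) = sqrt(2*(-122)*(-114) + 11268) = sqrt(27816 + 11268) = sqrt(39084) = 2*sqrt(9771) ≈ 197.70)
B - 4563/v(-223) = 2*sqrt(9771) - 4563/(18 + 2*(-223)) = 2*sqrt(9771) - 4563/(18 - 446) = 2*sqrt(9771) - 4563/(-428) = 2*sqrt(9771) - 4563*(-1)/428 = 2*sqrt(9771) - 1*(-4563/428) = 2*sqrt(9771) + 4563/428 = 4563/428 + 2*sqrt(9771)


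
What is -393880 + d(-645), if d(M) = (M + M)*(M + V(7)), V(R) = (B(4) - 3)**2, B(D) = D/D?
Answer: 433010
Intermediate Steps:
B(D) = 1
V(R) = 4 (V(R) = (1 - 3)**2 = (-2)**2 = 4)
d(M) = 2*M*(4 + M) (d(M) = (M + M)*(M + 4) = (2*M)*(4 + M) = 2*M*(4 + M))
-393880 + d(-645) = -393880 + 2*(-645)*(4 - 645) = -393880 + 2*(-645)*(-641) = -393880 + 826890 = 433010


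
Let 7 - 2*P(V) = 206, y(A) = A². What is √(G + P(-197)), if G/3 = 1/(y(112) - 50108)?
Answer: I*√35099998811/18782 ≈ 9.975*I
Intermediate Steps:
P(V) = -199/2 (P(V) = 7/2 - ½*206 = 7/2 - 103 = -199/2)
G = -3/37564 (G = 3/(112² - 50108) = 3/(12544 - 50108) = 3/(-37564) = 3*(-1/37564) = -3/37564 ≈ -7.9864e-5)
√(G + P(-197)) = √(-3/37564 - 199/2) = √(-3737621/37564) = I*√35099998811/18782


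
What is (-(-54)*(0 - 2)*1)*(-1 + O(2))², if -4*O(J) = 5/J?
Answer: -4563/16 ≈ -285.19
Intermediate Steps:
O(J) = -5/(4*J)
(-(-54)*(0 - 2)*1)*(-1 + O(2))² = (-(-54)*(0 - 2)*1)*(-1 - 5/4/2)² = (-(-54)*(-2*1))*(-1 - 5/4*½)² = (-(-54)*(-2))*(-1 - 5/8)² = (-54*2)*(-13/8)² = -108*169/64 = -4563/16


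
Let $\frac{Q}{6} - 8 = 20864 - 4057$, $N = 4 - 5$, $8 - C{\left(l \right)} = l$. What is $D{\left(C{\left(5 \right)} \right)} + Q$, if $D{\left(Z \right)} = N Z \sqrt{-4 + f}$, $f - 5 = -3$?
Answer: $100890 - 3 i \sqrt{2} \approx 1.0089 \cdot 10^{5} - 4.2426 i$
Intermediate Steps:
$C{\left(l \right)} = 8 - l$
$N = -1$ ($N = 4 - 5 = -1$)
$f = 2$ ($f = 5 - 3 = 2$)
$Q = 100890$ ($Q = 48 + 6 \left(20864 - 4057\right) = 48 + 6 \cdot 16807 = 48 + 100842 = 100890$)
$D{\left(Z \right)} = - i Z \sqrt{2}$ ($D{\left(Z \right)} = - Z \sqrt{-4 + 2} = - Z \sqrt{-2} = - Z i \sqrt{2} = - i Z \sqrt{2}$)
$D{\left(C{\left(5 \right)} \right)} + Q = - i \left(8 - 5\right) \sqrt{2} + 100890 = \left(-1\right) i 3 \sqrt{2} + 100890 = - 3 i \sqrt{2} + 100890 = 100890 - 3 i \sqrt{2}$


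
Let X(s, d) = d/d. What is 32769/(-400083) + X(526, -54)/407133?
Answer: -4446980398/54295664013 ≈ -0.081903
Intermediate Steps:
X(s, d) = 1
32769/(-400083) + X(526, -54)/407133 = 32769/(-400083) + 1/407133 = 32769*(-1/400083) + 1*(1/407133) = -10923/133361 + 1/407133 = -4446980398/54295664013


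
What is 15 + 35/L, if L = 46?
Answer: 725/46 ≈ 15.761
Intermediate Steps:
15 + 35/L = 15 + 35/46 = 725/46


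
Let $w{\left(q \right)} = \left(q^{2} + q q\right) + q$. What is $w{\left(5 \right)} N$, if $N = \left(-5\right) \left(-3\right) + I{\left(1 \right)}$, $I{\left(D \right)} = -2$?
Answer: $715$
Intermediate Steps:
$w{\left(q \right)} = q + 2 q^{2}$ ($w{\left(q \right)} = \left(q^{2} + q^{2}\right) + q = 2 q^{2} + q = q + 2 q^{2}$)
$N = 13$ ($N = \left(-5\right) \left(-3\right) - 2 = 15 - 2 = 13$)
$w{\left(5 \right)} N = 5 \left(1 + 2 \cdot 5\right) 13 = 5 \left(1 + 10\right) 13 = 5 \cdot 11 \cdot 13 = 55 \cdot 13 = 715$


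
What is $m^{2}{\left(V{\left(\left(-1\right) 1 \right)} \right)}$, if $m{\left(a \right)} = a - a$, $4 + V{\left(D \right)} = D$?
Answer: $0$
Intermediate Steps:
$V{\left(D \right)} = -4 + D$
$m{\left(a \right)} = 0$
$m^{2}{\left(V{\left(\left(-1\right) 1 \right)} \right)} = 0^{2} = 0$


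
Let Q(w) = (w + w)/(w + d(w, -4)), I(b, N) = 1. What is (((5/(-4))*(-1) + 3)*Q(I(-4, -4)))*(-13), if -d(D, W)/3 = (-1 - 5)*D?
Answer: -221/38 ≈ -5.8158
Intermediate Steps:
d(D, W) = 18*D (d(D, W) = -3*(-1 - 5)*D = -(-18)*D = 18*D)
Q(w) = 2/19 (Q(w) = (w + w)/(w + 18*w) = (2*w)/((19*w)) = (2*w)*(1/(19*w)) = 2/19)
(((5/(-4))*(-1) + 3)*Q(I(-4, -4)))*(-13) = (((5/(-4))*(-1) + 3)*(2/19))*(-13) = (((5*(-¼))*(-1) + 3)*(2/19))*(-13) = ((-5/4*(-1) + 3)*(2/19))*(-13) = ((5/4 + 3)*(2/19))*(-13) = ((17/4)*(2/19))*(-13) = (17/38)*(-13) = -221/38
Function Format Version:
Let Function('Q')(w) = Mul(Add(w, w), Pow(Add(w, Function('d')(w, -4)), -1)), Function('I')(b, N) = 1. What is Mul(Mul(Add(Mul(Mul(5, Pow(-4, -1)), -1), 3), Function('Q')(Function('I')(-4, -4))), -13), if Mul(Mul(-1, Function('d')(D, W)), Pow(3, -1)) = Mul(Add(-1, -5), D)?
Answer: Rational(-221, 38) ≈ -5.8158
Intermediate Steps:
Function('d')(D, W) = Mul(18, D) (Function('d')(D, W) = Mul(-3, Mul(Add(-1, -5), D)) = Mul(-3, Mul(-6, D)) = Mul(18, D))
Function('Q')(w) = Rational(2, 19) (Function('Q')(w) = Mul(Add(w, w), Pow(Add(w, Mul(18, w)), -1)) = Mul(Mul(2, w), Pow(Mul(19, w), -1)) = Mul(Mul(2, w), Mul(Rational(1, 19), Pow(w, -1))) = Rational(2, 19))
Mul(Mul(Add(Mul(Mul(5, Pow(-4, -1)), -1), 3), Function('Q')(Function('I')(-4, -4))), -13) = Mul(Mul(Add(Mul(Mul(5, Pow(-4, -1)), -1), 3), Rational(2, 19)), -13) = Mul(Mul(Add(Mul(Mul(5, Rational(-1, 4)), -1), 3), Rational(2, 19)), -13) = Mul(Mul(Add(Mul(Rational(-5, 4), -1), 3), Rational(2, 19)), -13) = Mul(Mul(Add(Rational(5, 4), 3), Rational(2, 19)), -13) = Mul(Mul(Rational(17, 4), Rational(2, 19)), -13) = Mul(Rational(17, 38), -13) = Rational(-221, 38)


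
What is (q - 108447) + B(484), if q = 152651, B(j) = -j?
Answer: 43720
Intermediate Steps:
(q - 108447) + B(484) = (152651 - 108447) - 1*484 = 44204 - 484 = 43720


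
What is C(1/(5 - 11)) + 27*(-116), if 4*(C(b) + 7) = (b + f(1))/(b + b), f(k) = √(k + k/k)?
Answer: -25111/8 - 3*√2/4 ≈ -3139.9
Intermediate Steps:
f(k) = √(1 + k) (f(k) = √(k + 1) = √(1 + k))
C(b) = -7 + (b + √2)/(8*b) (C(b) = -7 + ((b + √(1 + 1))/(b + b))/4 = -7 + ((b + √2)/((2*b)))/4 = -7 + ((b + √2)*(1/(2*b)))/4 = -7 + ((b + √2)/(2*b))/4 = -7 + (b + √2)/(8*b))
C(1/(5 - 11)) + 27*(-116) = (√2 - 55/(5 - 11))/(8*(1/(5 - 11))) + 27*(-116) = (√2 - 55/(-6))/(8*(1/(-6))) - 3132 = (√2 - 55*(-⅙))/(8*(-⅙)) - 3132 = (⅛)*(-6)*(√2 + 55/6) - 3132 = (⅛)*(-6)*(55/6 + √2) - 3132 = (-55/8 - 3*√2/4) - 3132 = -25111/8 - 3*√2/4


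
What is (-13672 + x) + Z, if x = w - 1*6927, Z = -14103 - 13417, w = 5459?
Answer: -42660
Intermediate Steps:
Z = -27520
x = -1468 (x = 5459 - 1*6927 = 5459 - 6927 = -1468)
(-13672 + x) + Z = (-13672 - 1468) - 27520 = -15140 - 27520 = -42660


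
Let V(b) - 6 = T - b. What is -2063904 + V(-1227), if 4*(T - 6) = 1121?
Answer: -8249539/4 ≈ -2.0624e+6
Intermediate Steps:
T = 1145/4 (T = 6 + (¼)*1121 = 6 + 1121/4 = 1145/4 ≈ 286.25)
V(b) = 1169/4 - b (V(b) = 6 + (1145/4 - b) = 1169/4 - b)
-2063904 + V(-1227) = -2063904 + (1169/4 - 1*(-1227)) = -2063904 + (1169/4 + 1227) = -2063904 + 6077/4 = -8249539/4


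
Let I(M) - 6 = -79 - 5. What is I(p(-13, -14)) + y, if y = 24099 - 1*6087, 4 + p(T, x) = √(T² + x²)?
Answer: 17934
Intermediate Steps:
p(T, x) = -4 + √(T² + x²)
y = 18012 (y = 24099 - 6087 = 18012)
I(M) = -78 (I(M) = 6 + (-79 - 5) = 6 - 84 = -78)
I(p(-13, -14)) + y = -78 + 18012 = 17934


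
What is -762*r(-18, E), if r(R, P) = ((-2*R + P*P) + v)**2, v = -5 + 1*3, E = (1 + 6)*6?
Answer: -2463396648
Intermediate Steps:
E = 42 (E = 7*6 = 42)
v = -2 (v = -5 + 3 = -2)
r(R, P) = (-2 + P**2 - 2*R)**2 (r(R, P) = ((-2*R + P*P) - 2)**2 = ((-2*R + P**2) - 2)**2 = ((P**2 - 2*R) - 2)**2 = (-2 + P**2 - 2*R)**2)
-762*r(-18, E) = -762*(2 - 1*42**2 + 2*(-18))**2 = -762*(2 - 1*1764 - 36)**2 = -762*(2 - 1764 - 36)**2 = -762*(-1798)**2 = -762*3232804 = -2463396648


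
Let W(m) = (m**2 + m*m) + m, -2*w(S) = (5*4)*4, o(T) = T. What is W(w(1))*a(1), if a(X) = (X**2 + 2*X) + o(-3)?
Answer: 0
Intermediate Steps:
w(S) = -40 (w(S) = -5*4*4/2 = -10*4 = -1/2*80 = -40)
a(X) = -3 + X**2 + 2*X (a(X) = (X**2 + 2*X) - 3 = -3 + X**2 + 2*X)
W(m) = m + 2*m**2 (W(m) = (m**2 + m**2) + m = 2*m**2 + m = m + 2*m**2)
W(w(1))*a(1) = (-40*(1 + 2*(-40)))*(-3 + 1**2 + 2*1) = (-40*(1 - 80))*(-3 + 1 + 2) = -40*(-79)*0 = 3160*0 = 0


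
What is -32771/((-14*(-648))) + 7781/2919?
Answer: -1193777/1261008 ≈ -0.94668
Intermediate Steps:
-32771/((-14*(-648))) + 7781/2919 = -32771/9072 + 7781*(1/2919) = -32771*1/9072 + 7781/2919 = -32771/9072 + 7781/2919 = -1193777/1261008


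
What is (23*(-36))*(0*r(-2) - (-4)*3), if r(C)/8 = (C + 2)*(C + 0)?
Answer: -9936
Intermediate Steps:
r(C) = 8*C*(2 + C) (r(C) = 8*((C + 2)*(C + 0)) = 8*((2 + C)*C) = 8*(C*(2 + C)) = 8*C*(2 + C))
(23*(-36))*(0*r(-2) - (-4)*3) = (23*(-36))*(0*(8*(-2)*(2 - 2)) - (-4)*3) = -828*(0*(8*(-2)*0) - 1*(-12)) = -828*(0*0 + 12) = -828*(0 + 12) = -828*12 = -9936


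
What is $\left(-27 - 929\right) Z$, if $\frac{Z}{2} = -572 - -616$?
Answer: $-84128$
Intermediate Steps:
$Z = 88$ ($Z = 2 \left(-572 - -616\right) = 2 \left(-572 + 616\right) = 2 \cdot 44 = 88$)
$\left(-27 - 929\right) Z = \left(-27 - 929\right) 88 = \left(-956\right) 88 = -84128$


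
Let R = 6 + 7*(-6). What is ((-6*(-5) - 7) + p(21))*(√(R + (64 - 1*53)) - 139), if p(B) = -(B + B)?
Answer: 2641 - 95*I ≈ 2641.0 - 95.0*I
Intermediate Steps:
R = -36 (R = 6 - 42 = -36)
p(B) = -2*B
((-6*(-5) - 7) + p(21))*(√(R + (64 - 1*53)) - 139) = ((-6*(-5) - 7) - 2*21)*(√(-36 + (64 - 1*53)) - 139) = ((30 - 7) - 42)*(√(-36 + (64 - 53)) - 139) = (23 - 42)*(√(-36 + 11) - 139) = -19*(√(-25) - 139) = -19*(5*I - 139) = -19*(-139 + 5*I) = 2641 - 95*I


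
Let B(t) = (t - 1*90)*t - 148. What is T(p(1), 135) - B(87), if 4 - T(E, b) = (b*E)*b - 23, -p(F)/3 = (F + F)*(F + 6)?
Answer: 765886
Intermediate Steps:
p(F) = -6*F*(6 + F) (p(F) = -3*(F + F)*(F + 6) = -3*2*F*(6 + F) = -6*F*(6 + F))
T(E, b) = 27 - E*b² (T(E, b) = 4 - ((b*E)*b - 23) = 4 - ((E*b)*b - 23) = 4 - (E*b² - 23) = 4 - (-23 + E*b²) = 4 + (23 - E*b²) = 27 - E*b²)
B(t) = -148 + t*(-90 + t) (B(t) = (t - 90)*t - 148 = (-90 + t)*t - 148 = t*(-90 + t) - 148 = -148 + t*(-90 + t))
T(p(1), 135) - B(87) = (27 - 1*(-6*1*(6 + 1))*135²) - (-148 + 87² - 90*87) = (27 - 1*(-6*1*7)*18225) - (-148 + 7569 - 7830) = (27 - 1*(-42)*18225) - 1*(-409) = (27 + 765450) + 409 = 765477 + 409 = 765886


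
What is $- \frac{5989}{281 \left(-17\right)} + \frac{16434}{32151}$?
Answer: $\frac{90352519}{51195109} \approx 1.7649$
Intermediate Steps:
$- \frac{5989}{281 \left(-17\right)} + \frac{16434}{32151} = - \frac{5989}{-4777} + 16434 \cdot \frac{1}{32151} = \left(-5989\right) \left(- \frac{1}{4777}\right) + \frac{5478}{10717} = \frac{5989}{4777} + \frac{5478}{10717} = \frac{90352519}{51195109}$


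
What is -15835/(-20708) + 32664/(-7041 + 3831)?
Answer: -104262627/11078780 ≈ -9.4110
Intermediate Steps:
-15835/(-20708) + 32664/(-7041 + 3831) = -15835*(-1/20708) + 32664/(-3210) = 15835/20708 + 32664*(-1/3210) = 15835/20708 - 5444/535 = -104262627/11078780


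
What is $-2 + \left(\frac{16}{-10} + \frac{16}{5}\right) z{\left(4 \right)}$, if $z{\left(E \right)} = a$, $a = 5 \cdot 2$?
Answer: $14$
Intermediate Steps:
$a = 10$
$z{\left(E \right)} = 10$
$-2 + \left(\frac{16}{-10} + \frac{16}{5}\right) z{\left(4 \right)} = -2 + \left(\frac{16}{-10} + \frac{16}{5}\right) 10 = -2 + \left(16 \left(- \frac{1}{10}\right) + 16 \cdot \frac{1}{5}\right) 10 = -2 + \left(- \frac{8}{5} + \frac{16}{5}\right) 10 = -2 + \frac{8}{5} \cdot 10 = -2 + 16 = 14$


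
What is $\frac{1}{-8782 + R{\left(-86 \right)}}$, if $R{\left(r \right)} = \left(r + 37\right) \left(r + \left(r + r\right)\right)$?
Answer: $\frac{1}{3860} \approx 0.00025907$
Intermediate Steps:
$R{\left(r \right)} = 3 r \left(37 + r\right)$ ($R{\left(r \right)} = \left(37 + r\right) \left(r + 2 r\right) = \left(37 + r\right) 3 r = 3 r \left(37 + r\right)$)
$\frac{1}{-8782 + R{\left(-86 \right)}} = \frac{1}{-8782 + 3 \left(-86\right) \left(37 - 86\right)} = \frac{1}{-8782 + 3 \left(-86\right) \left(-49\right)} = \frac{1}{-8782 + 12642} = \frac{1}{3860}$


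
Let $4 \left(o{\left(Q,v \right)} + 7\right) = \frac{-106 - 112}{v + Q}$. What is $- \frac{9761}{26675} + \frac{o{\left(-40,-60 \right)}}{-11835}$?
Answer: $- \frac{922793983}{2525589000} \approx -0.36538$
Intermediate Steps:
$o{\left(Q,v \right)} = -7 - \frac{109}{2 \left(Q + v\right)}$ ($o{\left(Q,v \right)} = -7 + \frac{\left(-106 - 112\right) \frac{1}{v + Q}}{4} = -7 + \frac{\left(-218\right) \frac{1}{Q + v}}{4} = -7 - \frac{109}{2 \left(Q + v\right)}$)
$- \frac{9761}{26675} + \frac{o{\left(-40,-60 \right)}}{-11835} = - \frac{9761}{26675} + \frac{\frac{1}{-40 - 60} \left(- \frac{109}{2} - -280 - -420\right)}{-11835} = \left(-9761\right) \frac{1}{26675} + \frac{- \frac{109}{2} + 280 + 420}{-100} \left(- \frac{1}{11835}\right) = - \frac{9761}{26675} + \left(- \frac{1}{100}\right) \frac{1291}{2} \left(- \frac{1}{11835}\right) = - \frac{9761}{26675} - - \frac{1291}{2367000} = - \frac{9761}{26675} + \frac{1291}{2367000} = - \frac{922793983}{2525589000}$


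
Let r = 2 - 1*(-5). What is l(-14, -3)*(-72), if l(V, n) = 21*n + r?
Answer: 4032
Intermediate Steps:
r = 7 (r = 2 + 5 = 7)
l(V, n) = 7 + 21*n (l(V, n) = 21*n + 7 = 7 + 21*n)
l(-14, -3)*(-72) = (7 + 21*(-3))*(-72) = (7 - 63)*(-72) = -56*(-72) = 4032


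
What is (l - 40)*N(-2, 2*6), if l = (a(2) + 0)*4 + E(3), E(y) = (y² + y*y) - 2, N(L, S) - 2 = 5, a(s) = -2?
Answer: -224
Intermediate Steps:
N(L, S) = 7 (N(L, S) = 2 + 5 = 7)
E(y) = -2 + 2*y² (E(y) = (y² + y²) - 2 = 2*y² - 2 = -2 + 2*y²)
l = 8 (l = (-2 + 0)*4 + (-2 + 2*3²) = -2*4 + (-2 + 2*9) = -8 + (-2 + 18) = -8 + 16 = 8)
(l - 40)*N(-2, 2*6) = (8 - 40)*7 = -32*7 = -224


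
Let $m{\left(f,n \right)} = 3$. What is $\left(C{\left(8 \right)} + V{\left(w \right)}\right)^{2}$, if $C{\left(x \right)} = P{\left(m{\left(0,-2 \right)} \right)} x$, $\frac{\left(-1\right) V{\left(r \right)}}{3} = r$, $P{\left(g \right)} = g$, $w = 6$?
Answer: $36$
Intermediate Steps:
$V{\left(r \right)} = - 3 r$
$C{\left(x \right)} = 3 x$
$\left(C{\left(8 \right)} + V{\left(w \right)}\right)^{2} = \left(3 \cdot 8 - 18\right)^{2} = \left(24 - 18\right)^{2} = 6^{2} = 36$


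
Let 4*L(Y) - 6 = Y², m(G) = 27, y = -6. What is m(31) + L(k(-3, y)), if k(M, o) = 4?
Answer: 65/2 ≈ 32.500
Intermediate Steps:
L(Y) = 3/2 + Y²/4
m(31) + L(k(-3, y)) = 27 + (3/2 + (¼)*4²) = 27 + (3/2 + (¼)*16) = 27 + (3/2 + 4) = 27 + 11/2 = 65/2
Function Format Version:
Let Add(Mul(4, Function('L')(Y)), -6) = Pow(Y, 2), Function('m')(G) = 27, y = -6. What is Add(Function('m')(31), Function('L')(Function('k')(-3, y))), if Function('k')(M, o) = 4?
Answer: Rational(65, 2) ≈ 32.500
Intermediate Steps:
Function('L')(Y) = Add(Rational(3, 2), Mul(Rational(1, 4), Pow(Y, 2)))
Add(Function('m')(31), Function('L')(Function('k')(-3, y))) = Add(27, Add(Rational(3, 2), Mul(Rational(1, 4), Pow(4, 2)))) = Add(27, Add(Rational(3, 2), Mul(Rational(1, 4), 16))) = Add(27, Add(Rational(3, 2), 4)) = Add(27, Rational(11, 2)) = Rational(65, 2)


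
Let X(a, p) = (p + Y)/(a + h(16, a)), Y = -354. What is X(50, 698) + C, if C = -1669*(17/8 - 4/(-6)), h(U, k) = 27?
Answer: -8602115/1848 ≈ -4654.8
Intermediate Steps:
X(a, p) = (-354 + p)/(27 + a) (X(a, p) = (p - 354)/(a + 27) = (-354 + p)/(27 + a))
C = -111823/24 (C = -1669*(17*(1/8) - 4*(-1/6)) = -1669*(17/8 + 2/3) = -1669*67/24 = -111823/24 ≈ -4659.3)
X(50, 698) + C = (-354 + 698)/(27 + 50) - 111823/24 = 344/77 - 111823/24 = -8602115/1848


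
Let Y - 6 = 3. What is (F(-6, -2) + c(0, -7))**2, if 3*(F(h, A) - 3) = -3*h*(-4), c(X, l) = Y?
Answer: 144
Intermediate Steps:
Y = 9 (Y = 6 + 3 = 9)
c(X, l) = 9
F(h, A) = 3 + 4*h (F(h, A) = 3 + (-3*h*(-4))/3 = 3 + (12*h)/3 = 3 + 4*h)
(F(-6, -2) + c(0, -7))**2 = ((3 + 4*(-6)) + 9)**2 = ((3 - 24) + 9)**2 = (-21 + 9)**2 = (-12)**2 = 144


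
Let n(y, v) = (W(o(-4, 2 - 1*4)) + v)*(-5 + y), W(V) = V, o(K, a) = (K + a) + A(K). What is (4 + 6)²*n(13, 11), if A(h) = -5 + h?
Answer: -3200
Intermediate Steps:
o(K, a) = -5 + a + 2*K (o(K, a) = (K + a) + (-5 + K) = -5 + a + 2*K)
n(y, v) = (-15 + v)*(-5 + y) (n(y, v) = ((-5 + (2 - 1*4) + 2*(-4)) + v)*(-5 + y) = ((-5 + (2 - 4) - 8) + v)*(-5 + y) = ((-5 - 2 - 8) + v)*(-5 + y) = (-15 + v)*(-5 + y))
(4 + 6)²*n(13, 11) = (4 + 6)²*(75 - 15*13 - 5*11 + 11*13) = 10²*(75 - 195 - 55 + 143) = 100*(-32) = -3200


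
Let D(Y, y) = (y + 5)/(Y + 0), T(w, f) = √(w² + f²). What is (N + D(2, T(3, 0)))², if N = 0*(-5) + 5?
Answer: 81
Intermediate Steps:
T(w, f) = √(f² + w²)
N = 5 (N = 0 + 5 = 5)
D(Y, y) = (5 + y)/Y
(N + D(2, T(3, 0)))² = (5 + (5 + √(0² + 3²))/2)² = (5 + (5 + √(0 + 9))/2)² = (5 + (5 + √9)/2)² = (5 + (5 + 3)/2)² = (5 + (½)*8)² = (5 + 4)² = 9² = 81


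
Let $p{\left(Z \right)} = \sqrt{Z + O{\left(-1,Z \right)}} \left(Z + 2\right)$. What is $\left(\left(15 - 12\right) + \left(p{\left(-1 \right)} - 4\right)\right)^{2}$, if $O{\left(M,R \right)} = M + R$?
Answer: $\left(1 - i \sqrt{3}\right)^{2} \approx -2.0 - 3.4641 i$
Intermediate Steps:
$p{\left(Z \right)} = \sqrt{-1 + 2 Z} \left(2 + Z\right)$ ($p{\left(Z \right)} = \sqrt{Z + \left(-1 + Z\right)} \left(Z + 2\right) = \sqrt{-1 + 2 Z} \left(2 + Z\right)$)
$\left(\left(15 - 12\right) + \left(p{\left(-1 \right)} - 4\right)\right)^{2} = \left(\left(15 - 12\right) + \left(\sqrt{-1 + 2 \left(-1\right)} \left(2 - 1\right) - 4\right)\right)^{2} = \left(3 - \left(4 - \sqrt{-1 - 2} \cdot 1\right)\right)^{2} = \left(3 - \left(4 - \sqrt{-3} \cdot 1\right)\right)^{2} = \left(3 - \left(4 - i \sqrt{3} \cdot 1\right)\right)^{2} = \left(3 - \left(4 - i \sqrt{3}\right)\right)^{2} = \left(-1 + i \sqrt{3}\right)^{2}$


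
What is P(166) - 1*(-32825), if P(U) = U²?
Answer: 60381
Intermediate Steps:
P(166) - 1*(-32825) = 166² - 1*(-32825) = 27556 + 32825 = 60381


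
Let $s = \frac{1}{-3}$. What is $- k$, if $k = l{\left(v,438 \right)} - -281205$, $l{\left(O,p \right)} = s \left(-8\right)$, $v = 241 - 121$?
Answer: $- \frac{843623}{3} \approx -2.8121 \cdot 10^{5}$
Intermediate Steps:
$s = - \frac{1}{3} \approx -0.33333$
$v = 120$
$l{\left(O,p \right)} = \frac{8}{3}$ ($l{\left(O,p \right)} = \left(- \frac{1}{3}\right) \left(-8\right) = \frac{8}{3}$)
$k = \frac{843623}{3}$ ($k = \frac{8}{3} - -281205 = \frac{8}{3} + 281205 = \frac{843623}{3} \approx 2.8121 \cdot 10^{5}$)
$- k = \left(-1\right) \frac{843623}{3} = - \frac{843623}{3}$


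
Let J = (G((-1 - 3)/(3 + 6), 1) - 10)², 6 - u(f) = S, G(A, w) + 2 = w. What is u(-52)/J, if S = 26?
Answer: -20/121 ≈ -0.16529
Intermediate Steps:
G(A, w) = -2 + w
u(f) = -20 (u(f) = 6 - 1*26 = 6 - 26 = -20)
J = 121 (J = ((-2 + 1) - 10)² = (-1 - 10)² = (-11)² = 121)
u(-52)/J = -20/121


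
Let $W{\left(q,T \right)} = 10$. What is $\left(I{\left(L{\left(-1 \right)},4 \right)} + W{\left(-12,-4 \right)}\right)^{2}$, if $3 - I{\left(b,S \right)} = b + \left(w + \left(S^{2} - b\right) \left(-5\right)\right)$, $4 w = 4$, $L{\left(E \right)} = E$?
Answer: $9604$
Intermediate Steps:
$w = 1$ ($w = \frac{1}{4} \cdot 4 = 1$)
$I{\left(b,S \right)} = 2 - 6 b + 5 S^{2}$ ($I{\left(b,S \right)} = 3 - \left(b + \left(1 + \left(S^{2} - b\right) \left(-5\right)\right)\right) = 3 - \left(b - \left(-1 - 5 b + 5 S^{2}\right)\right) = 3 - \left(b + \left(1 - 5 S^{2} + 5 b\right)\right) = 3 - \left(1 - 5 S^{2} + 6 b\right) = 2 - 6 b + 5 S^{2}$)
$\left(I{\left(L{\left(-1 \right)},4 \right)} + W{\left(-12,-4 \right)}\right)^{2} = \left(\left(2 - -6 + 5 \cdot 4^{2}\right) + 10\right)^{2} = \left(\left(2 + 6 + 5 \cdot 16\right) + 10\right)^{2} = \left(\left(2 + 6 + 80\right) + 10\right)^{2} = \left(88 + 10\right)^{2} = 98^{2} = 9604$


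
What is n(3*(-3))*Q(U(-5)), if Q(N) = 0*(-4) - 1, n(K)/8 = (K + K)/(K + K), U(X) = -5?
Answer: -8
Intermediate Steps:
n(K) = 8 (n(K) = 8*((K + K)/(K + K)) = 8*((2*K)/((2*K))) = 8*((2*K)*(1/(2*K))) = 8*1 = 8)
Q(N) = -1 (Q(N) = 0 - 1 = -1)
n(3*(-3))*Q(U(-5)) = 8*(-1) = -8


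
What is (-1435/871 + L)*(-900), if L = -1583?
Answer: 1242205200/871 ≈ 1.4262e+6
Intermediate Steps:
(-1435/871 + L)*(-900) = (-1435/871 - 1583)*(-900) = -1380228/871*(-900) = 1242205200/871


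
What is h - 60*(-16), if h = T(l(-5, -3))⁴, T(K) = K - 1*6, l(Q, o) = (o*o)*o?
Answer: 1186881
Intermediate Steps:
l(Q, o) = o³ (l(Q, o) = o²*o = o³)
T(K) = -6 + K (T(K) = K - 6 = -6 + K)
h = 1185921 (h = (-6 + (-3)³)⁴ = (-6 - 27)⁴ = (-33)⁴ = 1185921)
h - 60*(-16) = 1185921 - 60*(-16) = 1185921 + 960 = 1186881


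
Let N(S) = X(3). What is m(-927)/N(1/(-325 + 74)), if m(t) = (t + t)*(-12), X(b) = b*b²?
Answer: 824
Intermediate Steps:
X(b) = b³
m(t) = -24*t (m(t) = (2*t)*(-12) = -24*t)
N(S) = 27 (N(S) = 3³ = 27)
m(-927)/N(1/(-325 + 74)) = -24*(-927)/27 = 22248*(1/27) = 824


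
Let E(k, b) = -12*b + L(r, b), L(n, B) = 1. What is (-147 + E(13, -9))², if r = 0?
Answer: 1444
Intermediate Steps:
E(k, b) = 1 - 12*b (E(k, b) = -12*b + 1 = 1 - 12*b)
(-147 + E(13, -9))² = (-147 + (1 - 12*(-9)))² = (-147 + (1 + 108))² = (-147 + 109)² = (-38)² = 1444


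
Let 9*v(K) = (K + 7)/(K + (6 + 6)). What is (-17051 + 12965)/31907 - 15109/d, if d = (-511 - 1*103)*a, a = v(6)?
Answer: 39032404677/127340837 ≈ 306.52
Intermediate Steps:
v(K) = (7 + K)/(9*(12 + K)) (v(K) = ((K + 7)/(K + (6 + 6)))/9 = ((7 + K)/(K + 12))/9 = ((7 + K)/(12 + K))/9 = (7 + K)/(9*(12 + K)))
a = 13/162 (a = (7 + 6)/(9*(12 + 6)) = (1/9)*13/18 = (1/9)*(1/18)*13 = 13/162 ≈ 0.080247)
d = -3991/81 (d = (-511 - 1*103)*(13/162) = (-511 - 103)*(13/162) = -614*13/162 = -3991/81 ≈ -49.272)
(-17051 + 12965)/31907 - 15109/d = (-17051 + 12965)/31907 - 15109/(-3991/81) = -4086*1/31907 - 15109*(-81/3991) = -4086/31907 + 1223829/3991 = 39032404677/127340837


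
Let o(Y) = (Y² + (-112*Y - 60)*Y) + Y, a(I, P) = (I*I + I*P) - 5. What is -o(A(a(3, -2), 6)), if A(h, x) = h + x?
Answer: 2012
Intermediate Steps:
a(I, P) = -5 + I² + I*P (a(I, P) = (I² + I*P) - 5 = -5 + I² + I*P)
o(Y) = Y + Y² + Y*(-60 - 112*Y) (o(Y) = (Y² + (-60 - 112*Y)*Y) + Y = (Y² + Y*(-60 - 112*Y)) + Y = Y + Y² + Y*(-60 - 112*Y))
-o(A(a(3, -2), 6)) = -(-1)*((-5 + 3² + 3*(-2)) + 6)*(59 + 111*((-5 + 3² + 3*(-2)) + 6)) = -(-1)*((-5 + 9 - 6) + 6)*(59 + 111*((-5 + 9 - 6) + 6)) = -(-1)*(-2 + 6)*(59 + 111*(-2 + 6)) = -(-1)*4*(59 + 111*4) = -(-1)*4*(59 + 444) = -(-1)*4*503 = -1*(-2012) = 2012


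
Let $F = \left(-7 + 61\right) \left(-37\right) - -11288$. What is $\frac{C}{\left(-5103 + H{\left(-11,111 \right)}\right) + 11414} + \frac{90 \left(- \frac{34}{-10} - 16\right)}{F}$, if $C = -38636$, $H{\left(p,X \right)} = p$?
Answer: $- \frac{9151816}{1463175} \approx -6.2548$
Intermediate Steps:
$F = 9290$ ($F = 54 \left(-37\right) + 11288 = -1998 + 11288 = 9290$)
$\frac{C}{\left(-5103 + H{\left(-11,111 \right)}\right) + 11414} + \frac{90 \left(- \frac{34}{-10} - 16\right)}{F} = - \frac{38636}{\left(-5103 - 11\right) + 11414} + \frac{90 \left(- \frac{34}{-10} - 16\right)}{9290} = - \frac{38636}{-5114 + 11414} + 90 \left(\left(-34\right) \left(- \frac{1}{10}\right) - 16\right) \frac{1}{9290} = - \frac{38636}{6300} + 90 \left(\frac{17}{5} - 16\right) \frac{1}{9290} = \left(-38636\right) \frac{1}{6300} + 90 \left(- \frac{63}{5}\right) \frac{1}{9290} = - \frac{9659}{1575} - \frac{567}{4645} = - \frac{9151816}{1463175}$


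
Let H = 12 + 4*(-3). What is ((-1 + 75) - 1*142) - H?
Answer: -68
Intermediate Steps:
H = 0 (H = 12 - 12 = 0)
((-1 + 75) - 1*142) - H = ((-1 + 75) - 1*142) - 1*0 = (74 - 142) + 0 = -68 + 0 = -68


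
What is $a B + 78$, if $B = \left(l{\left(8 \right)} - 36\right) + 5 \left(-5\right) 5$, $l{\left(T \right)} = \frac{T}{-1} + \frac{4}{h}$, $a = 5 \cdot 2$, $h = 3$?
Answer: $- \frac{4796}{3} \approx -1598.7$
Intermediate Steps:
$a = 10$
$l{\left(T \right)} = \frac{4}{3} - T$ ($l{\left(T \right)} = \frac{T}{-1} + \frac{4}{3} = T \left(-1\right) + 4 \cdot \frac{1}{3} = - T + \frac{4}{3} = \frac{4}{3} - T$)
$B = - \frac{503}{3}$ ($B = \left(\left(\frac{4}{3} - 8\right) - 36\right) + 5 \left(-5\right) 5 = \left(\left(\frac{4}{3} - 8\right) - 36\right) - 125 = \left(- \frac{20}{3} - 36\right) - 125 = - \frac{128}{3} - 125 = - \frac{503}{3} \approx -167.67$)
$a B + 78 = 10 \left(- \frac{503}{3}\right) + 78 = - \frac{5030}{3} + 78 = - \frac{4796}{3}$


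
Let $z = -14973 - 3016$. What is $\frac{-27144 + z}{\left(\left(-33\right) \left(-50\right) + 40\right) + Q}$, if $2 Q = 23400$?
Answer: $- \frac{45133}{13390} \approx -3.3707$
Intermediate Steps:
$Q = 11700$ ($Q = \frac{1}{2} \cdot 23400 = 11700$)
$z = -17989$
$\frac{-27144 + z}{\left(\left(-33\right) \left(-50\right) + 40\right) + Q} = \frac{-27144 - 17989}{\left(\left(-33\right) \left(-50\right) + 40\right) + 11700} = - \frac{45133}{\left(1650 + 40\right) + 11700} = - \frac{45133}{1690 + 11700} = - \frac{45133}{13390}$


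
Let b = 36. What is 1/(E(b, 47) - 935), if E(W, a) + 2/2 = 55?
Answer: -1/881 ≈ -0.0011351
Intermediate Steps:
E(W, a) = 54 (E(W, a) = -1 + 55 = 54)
1/(E(b, 47) - 935) = 1/(54 - 935) = 1/(-881) = -1/881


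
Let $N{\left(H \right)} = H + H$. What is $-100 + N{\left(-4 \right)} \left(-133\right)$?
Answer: $964$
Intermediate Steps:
$N{\left(H \right)} = 2 H$
$-100 + N{\left(-4 \right)} \left(-133\right) = -100 + 2 \left(-4\right) \left(-133\right) = -100 - -1064 = -100 + 1064 = 964$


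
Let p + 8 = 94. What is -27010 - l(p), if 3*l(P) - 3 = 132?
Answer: -27055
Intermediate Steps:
p = 86 (p = -8 + 94 = 86)
l(P) = 45 (l(P) = 1 + (1/3)*132 = 1 + 44 = 45)
-27010 - l(p) = -27010 - 1*45 = -27010 - 45 = -27055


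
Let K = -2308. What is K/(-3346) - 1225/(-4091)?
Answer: 6770439/6844243 ≈ 0.98922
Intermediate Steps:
K/(-3346) - 1225/(-4091) = -2308/(-3346) - 1225/(-4091) = -2308*(-1/3346) - 1225*(-1/4091) = 1154/1673 + 1225/4091 = 6770439/6844243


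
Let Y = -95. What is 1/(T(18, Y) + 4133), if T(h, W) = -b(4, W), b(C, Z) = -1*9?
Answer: 1/4142 ≈ 0.00024143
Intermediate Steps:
b(C, Z) = -9
T(h, W) = 9 (T(h, W) = -1*(-9) = 9)
1/(T(18, Y) + 4133) = 1/(9 + 4133) = 1/4142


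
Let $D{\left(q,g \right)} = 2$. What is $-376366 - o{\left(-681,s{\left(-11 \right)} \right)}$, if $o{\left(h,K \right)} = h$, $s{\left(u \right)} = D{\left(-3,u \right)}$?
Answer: $-375685$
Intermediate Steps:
$s{\left(u \right)} = 2$
$-376366 - o{\left(-681,s{\left(-11 \right)} \right)} = -376366 - -681 = -376366 + 681 = -375685$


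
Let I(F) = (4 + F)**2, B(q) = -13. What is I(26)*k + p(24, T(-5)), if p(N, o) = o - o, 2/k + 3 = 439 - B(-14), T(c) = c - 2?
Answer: 1800/449 ≈ 4.0089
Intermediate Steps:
T(c) = -2 + c
k = 2/449 (k = 2/(-3 + (439 - 1*(-13))) = 2/(-3 + (439 + 13)) = 2/(-3 + 452) = 2/449 ≈ 0.0044543)
p(N, o) = 0
I(26)*k + p(24, T(-5)) = (4 + 26)**2*(2/449) + 0 = 30**2*(2/449) + 0 = 900*(2/449) + 0 = 1800/449 + 0 = 1800/449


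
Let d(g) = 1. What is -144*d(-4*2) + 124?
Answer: -20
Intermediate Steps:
-144*d(-4*2) + 124 = -144*1 + 124 = -144 + 124 = -20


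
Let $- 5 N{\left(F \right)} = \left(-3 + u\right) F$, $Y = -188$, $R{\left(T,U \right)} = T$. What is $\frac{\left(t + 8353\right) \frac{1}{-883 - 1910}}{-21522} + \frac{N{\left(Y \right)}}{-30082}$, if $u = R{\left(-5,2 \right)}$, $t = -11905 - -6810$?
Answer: $\frac{2524913849}{251146871885} \approx 0.010054$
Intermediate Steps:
$t = -5095$ ($t = -11905 + 6810 = -5095$)
$u = -5$
$N{\left(F \right)} = \frac{8 F}{5}$ ($N{\left(F \right)} = - \frac{\left(-3 - 5\right) F}{5} = - \frac{\left(-8\right) F}{5} = \frac{8 F}{5}$)
$\frac{\left(t + 8353\right) \frac{1}{-883 - 1910}}{-21522} + \frac{N{\left(Y \right)}}{-30082} = \frac{\left(-5095 + 8353\right) \frac{1}{-883 - 1910}}{-21522} + \frac{\frac{8}{5} \left(-188\right)}{-30082} = \frac{3258}{-2793} \left(- \frac{1}{21522}\right) - - \frac{752}{75205} = 3258 \left(- \frac{1}{2793}\right) \left(- \frac{1}{21522}\right) + \frac{752}{75205} = \left(- \frac{1086}{931}\right) \left(- \frac{1}{21522}\right) + \frac{752}{75205} = \frac{181}{3339497} + \frac{752}{75205} = \frac{2524913849}{251146871885}$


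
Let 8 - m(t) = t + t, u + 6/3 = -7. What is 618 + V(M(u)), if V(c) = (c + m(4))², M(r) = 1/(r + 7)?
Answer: 2473/4 ≈ 618.25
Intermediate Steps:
u = -9 (u = -2 - 7 = -9)
m(t) = 8 - 2*t (m(t) = 8 - (t + t) = 8 - 2*t)
M(r) = 1/(7 + r)
V(c) = c² (V(c) = (c + (8 - 2*4))² = (c + (8 - 8))² = (c + 0)² = c²)
618 + V(M(u)) = 618 + (1/(7 - 9))² = 618 + (1/(-2))² = 618 + (-½)² = 618 + ¼ = 2473/4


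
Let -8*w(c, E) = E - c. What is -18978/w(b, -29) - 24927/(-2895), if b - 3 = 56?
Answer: -18222371/10615 ≈ -1716.7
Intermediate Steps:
b = 59 (b = 3 + 56 = 59)
w(c, E) = -E/8 + c/8 (w(c, E) = -(E - c)/8 = -E/8 + c/8)
-18978/w(b, -29) - 24927/(-2895) = -18978/(-1/8*(-29) + (1/8)*59) - 24927/(-2895) = -18978/(29/8 + 59/8) - 24927*(-1/2895) = -18978/11 + 8309/965 = -18222371/10615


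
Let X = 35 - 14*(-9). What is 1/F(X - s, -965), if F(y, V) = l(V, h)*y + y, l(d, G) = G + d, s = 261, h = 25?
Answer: 1/93900 ≈ 1.0650e-5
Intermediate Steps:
X = 161 (X = 35 + 126 = 161)
F(y, V) = y + y*(25 + V) (F(y, V) = (25 + V)*y + y = y*(25 + V) + y = y + y*(25 + V))
1/F(X - s, -965) = 1/((161 - 1*261)*(26 - 965)) = 1/((161 - 261)*(-939)) = 1/(-100*(-939)) = 1/93900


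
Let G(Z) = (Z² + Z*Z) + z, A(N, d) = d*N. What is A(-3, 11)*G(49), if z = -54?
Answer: -156684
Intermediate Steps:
A(N, d) = N*d
G(Z) = -54 + 2*Z² (G(Z) = (Z² + Z*Z) - 54 = (Z² + Z²) - 54 = 2*Z² - 54 = -54 + 2*Z²)
A(-3, 11)*G(49) = (-3*11)*(-54 + 2*49²) = -33*(-54 + 2*2401) = -33*(-54 + 4802) = -33*4748 = -156684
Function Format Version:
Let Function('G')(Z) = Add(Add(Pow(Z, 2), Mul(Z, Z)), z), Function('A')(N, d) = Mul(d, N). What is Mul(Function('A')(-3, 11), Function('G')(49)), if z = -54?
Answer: -156684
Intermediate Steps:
Function('A')(N, d) = Mul(N, d)
Function('G')(Z) = Add(-54, Mul(2, Pow(Z, 2))) (Function('G')(Z) = Add(Add(Pow(Z, 2), Mul(Z, Z)), -54) = Add(Add(Pow(Z, 2), Pow(Z, 2)), -54) = Add(Mul(2, Pow(Z, 2)), -54) = Add(-54, Mul(2, Pow(Z, 2))))
Mul(Function('A')(-3, 11), Function('G')(49)) = Mul(Mul(-3, 11), Add(-54, Mul(2, Pow(49, 2)))) = Mul(-33, Add(-54, Mul(2, 2401))) = Mul(-33, Add(-54, 4802)) = Mul(-33, 4748) = -156684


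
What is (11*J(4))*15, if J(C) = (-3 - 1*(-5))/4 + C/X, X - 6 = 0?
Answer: 385/2 ≈ 192.50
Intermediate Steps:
X = 6 (X = 6 + 0 = 6)
J(C) = ½ + C/6 (J(C) = (-3 - 1*(-5))/4 + C/6 = (-3 + 5)*(¼) + C*(⅙) = 2*(¼) + C/6 = ½ + C/6)
(11*J(4))*15 = (11*(½ + (⅙)*4))*15 = (11*(½ + ⅔))*15 = (11*(7/6))*15 = (77/6)*15 = 385/2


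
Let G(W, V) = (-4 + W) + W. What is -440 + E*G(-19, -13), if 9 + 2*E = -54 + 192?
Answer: -3149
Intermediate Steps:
G(W, V) = -4 + 2*W
E = 129/2 (E = -9/2 + (-54 + 192)/2 = -9/2 + (½)*138 = -9/2 + 69 = 129/2 ≈ 64.500)
-440 + E*G(-19, -13) = -440 + 129*(-4 + 2*(-19))/2 = -440 + 129*(-4 - 38)/2 = -440 + (129/2)*(-42) = -440 - 2709 = -3149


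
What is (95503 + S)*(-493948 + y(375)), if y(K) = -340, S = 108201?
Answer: -100688442752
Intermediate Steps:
(95503 + S)*(-493948 + y(375)) = (95503 + 108201)*(-493948 - 340) = 203704*(-494288) = -100688442752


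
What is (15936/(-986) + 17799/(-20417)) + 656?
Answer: 378327269/592093 ≈ 638.97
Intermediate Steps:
(15936/(-986) + 17799/(-20417)) + 656 = (15936*(-1/986) + 17799*(-1/20417)) + 656 = (-7968/493 - 1047/1201) + 656 = -10085739/592093 + 656 = 378327269/592093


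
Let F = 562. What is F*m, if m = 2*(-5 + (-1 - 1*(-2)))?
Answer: -4496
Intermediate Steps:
m = -8 (m = 2*(-5 + (-1 + 2)) = 2*(-5 + 1) = 2*(-4) = -8)
F*m = 562*(-8) = -4496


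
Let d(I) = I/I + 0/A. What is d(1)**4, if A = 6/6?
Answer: 1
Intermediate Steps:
A = 1 (A = 6*(1/6) = 1)
d(I) = 1 (d(I) = I/I + 0/1 = 1 + 0*1 = 1 + 0 = 1)
d(1)**4 = 1**4 = 1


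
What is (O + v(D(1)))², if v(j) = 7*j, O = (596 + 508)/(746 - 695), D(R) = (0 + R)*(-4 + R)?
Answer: 121/289 ≈ 0.41868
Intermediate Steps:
D(R) = R*(-4 + R)
O = 368/17 (O = 1104/51 = 1104*(1/51) = 368/17 ≈ 21.647)
(O + v(D(1)))² = (368/17 + 7*(1*(-4 + 1)))² = (368/17 + 7*(1*(-3)))² = (368/17 + 7*(-3))² = (368/17 - 21)² = (11/17)² = 121/289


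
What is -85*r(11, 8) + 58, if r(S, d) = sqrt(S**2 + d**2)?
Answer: 58 - 85*sqrt(185) ≈ -1098.1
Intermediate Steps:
-85*r(11, 8) + 58 = -85*sqrt(11**2 + 8**2) + 58 = -85*sqrt(121 + 64) + 58 = -85*sqrt(185) + 58 = 58 - 85*sqrt(185)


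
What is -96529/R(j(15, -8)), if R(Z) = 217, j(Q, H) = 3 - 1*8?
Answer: -96529/217 ≈ -444.83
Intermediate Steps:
j(Q, H) = -5 (j(Q, H) = 3 - 8 = -5)
-96529/R(j(15, -8)) = -96529/217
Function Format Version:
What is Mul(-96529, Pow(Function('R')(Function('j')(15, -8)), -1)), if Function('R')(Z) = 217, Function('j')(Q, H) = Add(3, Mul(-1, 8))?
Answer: Rational(-96529, 217) ≈ -444.83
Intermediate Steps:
Function('j')(Q, H) = -5 (Function('j')(Q, H) = Add(3, -8) = -5)
Mul(-96529, Pow(Function('R')(Function('j')(15, -8)), -1)) = Mul(-96529, Pow(217, -1)) = Mul(-96529, Rational(1, 217)) = Rational(-96529, 217)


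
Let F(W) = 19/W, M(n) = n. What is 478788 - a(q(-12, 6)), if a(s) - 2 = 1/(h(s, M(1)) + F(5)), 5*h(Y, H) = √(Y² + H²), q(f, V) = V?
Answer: 155126569/324 + 5*√37/324 ≈ 4.7879e+5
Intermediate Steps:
h(Y, H) = √(H² + Y²)/5 (h(Y, H) = √(Y² + H²)/5 = √(H² + Y²)/5)
a(s) = 2 + 1/(19/5 + √(1 + s²)/5) (a(s) = 2 + 1/(√(1² + s²)/5 + 19/5) = 2 + 1/(√(1 + s²)/5 + 19*(⅕)) = 2 + 1/(√(1 + s²)/5 + 19/5) = 2 + 1/(19/5 + √(1 + s²)/5))
478788 - a(q(-12, 6)) = 478788 - (43 + 2*√(1 + 6²))/(19 + √(1 + 6²)) = 478788 - (43 + 2*√(1 + 36))/(19 + √(1 + 36)) = 478788 - (43 + 2*√37)/(19 + √37)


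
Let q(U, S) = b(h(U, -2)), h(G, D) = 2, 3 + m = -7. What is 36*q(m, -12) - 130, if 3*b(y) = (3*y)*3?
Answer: 86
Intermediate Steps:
m = -10 (m = -3 - 7 = -10)
b(y) = 3*y (b(y) = ((3*y)*3)/3 = (9*y)/3 = 3*y)
q(U, S) = 6 (q(U, S) = 3*2 = 6)
36*q(m, -12) - 130 = 36*6 - 130 = 216 - 130 = 86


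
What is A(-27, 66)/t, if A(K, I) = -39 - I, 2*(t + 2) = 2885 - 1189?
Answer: -35/282 ≈ -0.12411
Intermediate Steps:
t = 846 (t = -2 + (2885 - 1189)/2 = -2 + (½)*1696 = -2 + 848 = 846)
A(-27, 66)/t = (-39 - 1*66)/846 = (-39 - 66)*(1/846) = -105*1/846 = -35/282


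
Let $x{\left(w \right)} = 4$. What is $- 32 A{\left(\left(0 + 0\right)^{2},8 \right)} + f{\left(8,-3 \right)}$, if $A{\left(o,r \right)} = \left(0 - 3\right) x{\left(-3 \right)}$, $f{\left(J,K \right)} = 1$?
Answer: $385$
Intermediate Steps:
$A{\left(o,r \right)} = -12$ ($A{\left(o,r \right)} = \left(0 - 3\right) 4 = \left(-3\right) 4 = -12$)
$- 32 A{\left(\left(0 + 0\right)^{2},8 \right)} + f{\left(8,-3 \right)} = \left(-32\right) \left(-12\right) + 1 = 384 + 1 = 385$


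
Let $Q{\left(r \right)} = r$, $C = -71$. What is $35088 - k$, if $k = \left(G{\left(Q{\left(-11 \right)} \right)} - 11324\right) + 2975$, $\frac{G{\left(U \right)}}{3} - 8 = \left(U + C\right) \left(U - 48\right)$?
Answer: $28899$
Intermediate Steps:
$G{\left(U \right)} = 24 + 3 \left(-71 + U\right) \left(-48 + U\right)$ ($G{\left(U \right)} = 24 + 3 \left(U - 71\right) \left(U - 48\right) = 24 + 3 \left(-71 + U\right) \left(-48 + U\right)$)
$k = 6189$ ($k = \left(\left(10248 - -3927 + 3 \left(-11\right)^{2}\right) - 11324\right) + 2975 = \left(\left(10248 + 3927 + 3 \cdot 121\right) - 11324\right) + 2975 = \left(\left(10248 + 3927 + 363\right) - 11324\right) + 2975 = \left(14538 - 11324\right) + 2975 = 3214 + 2975 = 6189$)
$35088 - k = 35088 - 6189 = 28899$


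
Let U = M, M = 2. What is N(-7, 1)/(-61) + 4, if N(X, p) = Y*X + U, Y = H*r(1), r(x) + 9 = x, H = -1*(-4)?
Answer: 18/61 ≈ 0.29508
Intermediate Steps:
H = 4
U = 2
r(x) = -9 + x
Y = -32 (Y = 4*(-9 + 1) = 4*(-8) = -32)
N(X, p) = 2 - 32*X (N(X, p) = -32*X + 2 = 2 - 32*X)
N(-7, 1)/(-61) + 4 = (2 - 32*(-7))/(-61) + 4 = (2 + 224)*(-1/61) + 4 = 226*(-1/61) + 4 = -226/61 + 4 = 18/61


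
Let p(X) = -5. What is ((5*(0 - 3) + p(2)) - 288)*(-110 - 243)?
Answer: 108724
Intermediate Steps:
((5*(0 - 3) + p(2)) - 288)*(-110 - 243) = ((5*(0 - 3) - 5) - 288)*(-110 - 243) = ((5*(-3) - 5) - 288)*(-353) = ((-15 - 5) - 288)*(-353) = (-20 - 288)*(-353) = -308*(-353) = 108724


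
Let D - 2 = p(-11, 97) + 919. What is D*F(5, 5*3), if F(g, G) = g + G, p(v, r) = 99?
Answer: 20400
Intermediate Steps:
D = 1020 (D = 2 + (99 + 919) = 2 + 1018 = 1020)
F(g, G) = G + g
D*F(5, 5*3) = 1020*(5*3 + 5) = 1020*(15 + 5) = 1020*20 = 20400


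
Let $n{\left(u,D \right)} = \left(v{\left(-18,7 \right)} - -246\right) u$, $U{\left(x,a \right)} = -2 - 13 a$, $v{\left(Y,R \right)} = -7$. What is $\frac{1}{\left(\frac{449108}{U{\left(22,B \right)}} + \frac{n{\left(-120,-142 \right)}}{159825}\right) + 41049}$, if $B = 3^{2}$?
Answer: $\frac{1267945}{47262401037} \approx 2.6828 \cdot 10^{-5}$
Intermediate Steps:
$B = 9$
$n{\left(u,D \right)} = 239 u$ ($n{\left(u,D \right)} = \left(-7 - -246\right) u = \left(-7 + 246\right) u = 239 u$)
$\frac{1}{\left(\frac{449108}{U{\left(22,B \right)}} + \frac{n{\left(-120,-142 \right)}}{159825}\right) + 41049} = \frac{1}{\left(\frac{449108}{-2 - 117} + \frac{239 \left(-120\right)}{159825}\right) + 41049} = \frac{1}{\left(\frac{449108}{-2 - 117} - \frac{1912}{10655}\right) + 41049} = \frac{1}{\left(\frac{449108}{-119} - \frac{1912}{10655}\right) + 41049} = \frac{1}{\left(449108 \left(- \frac{1}{119}\right) - \frac{1912}{10655}\right) + 41049} = \frac{1}{\left(- \frac{449108}{119} - \frac{1912}{10655}\right) + 41049} = \frac{1}{- \frac{4785473268}{1267945} + 41049} = \frac{1}{\frac{47262401037}{1267945}} = \frac{1267945}{47262401037}$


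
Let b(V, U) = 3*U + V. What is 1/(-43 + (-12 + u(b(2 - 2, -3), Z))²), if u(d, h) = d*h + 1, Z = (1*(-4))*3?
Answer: 1/9366 ≈ 0.00010677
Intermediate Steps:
Z = -12 (Z = -4*3 = -12)
b(V, U) = V + 3*U
u(d, h) = 1 + d*h
1/(-43 + (-12 + u(b(2 - 2, -3), Z))²) = 1/(-43 + (-12 + (1 + ((2 - 2) + 3*(-3))*(-12)))²) = 1/(-43 + (-12 + (1 + (0 - 9)*(-12)))²) = 1/(-43 + (-12 + (1 - 9*(-12)))²) = 1/(-43 + (-12 + (1 + 108))²) = 1/(-43 + (-12 + 109)²) = 1/(-43 + 97²) = 1/(-43 + 9409) = 1/9366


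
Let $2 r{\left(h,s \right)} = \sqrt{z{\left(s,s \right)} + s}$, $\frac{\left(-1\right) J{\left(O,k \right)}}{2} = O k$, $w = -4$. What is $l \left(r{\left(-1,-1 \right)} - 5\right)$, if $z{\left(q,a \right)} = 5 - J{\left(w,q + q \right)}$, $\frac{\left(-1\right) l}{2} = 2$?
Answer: $20 - 4 \sqrt{5} \approx 11.056$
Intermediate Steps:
$l = -4$ ($l = \left(-2\right) 2 = -4$)
$J{\left(O,k \right)} = - 2 O k$
$z{\left(q,a \right)} = 5 - 16 q$ ($z{\left(q,a \right)} = 5 - \left(-2\right) \left(-4\right) \left(q + q\right) = 5 - \left(-2\right) \left(-4\right) 2 q = 5 - 16 q$)
$r{\left(h,s \right)} = \frac{\sqrt{5 - 15 s}}{2}$ ($r{\left(h,s \right)} = \frac{\sqrt{\left(5 - 16 s\right) + s}}{2} = \frac{\sqrt{5 - 15 s}}{2}$)
$l \left(r{\left(-1,-1 \right)} - 5\right) = - 4 \left(\frac{\sqrt{5 - -15}}{2} - 5\right) = - 4 \left(\frac{\sqrt{5 + 15}}{2} - 5\right) = - 4 \left(\frac{\sqrt{20}}{2} - 5\right) = - 4 \left(\frac{2 \sqrt{5}}{2} - 5\right) = - 4 \left(\sqrt{5} - 5\right) = - 4 \left(-5 + \sqrt{5}\right) = 20 - 4 \sqrt{5}$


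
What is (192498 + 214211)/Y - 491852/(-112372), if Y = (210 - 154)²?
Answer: 11811287905/88099648 ≈ 134.07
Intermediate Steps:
Y = 3136 (Y = 56² = 3136)
(192498 + 214211)/Y - 491852/(-112372) = (192498 + 214211)/3136 - 491852/(-112372) = 406709*(1/3136) - 491852*(-1/112372) = 406709/3136 + 122963/28093 = 11811287905/88099648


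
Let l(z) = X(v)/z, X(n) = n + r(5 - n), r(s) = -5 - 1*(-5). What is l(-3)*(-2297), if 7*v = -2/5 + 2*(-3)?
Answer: -73504/105 ≈ -700.04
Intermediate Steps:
r(s) = 0 (r(s) = -5 + 5 = 0)
v = -32/35 (v = (-2/5 + 2*(-3))/7 = (-2*⅕ - 6)/7 = (-⅖ - 6)/7 = (⅐)*(-32/5) = -32/35 ≈ -0.91429)
X(n) = n (X(n) = n + 0 = n)
l(z) = -32/(35*z)
l(-3)*(-2297) = -32/35/(-3)*(-2297) = -32/35*(-⅓)*(-2297) = (32/105)*(-2297) = -73504/105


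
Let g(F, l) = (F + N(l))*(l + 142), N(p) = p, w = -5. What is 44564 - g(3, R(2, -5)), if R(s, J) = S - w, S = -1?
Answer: 43542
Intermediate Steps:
R(s, J) = 4 (R(s, J) = -1 - 1*(-5) = -1 + 5 = 4)
g(F, l) = (142 + l)*(F + l) (g(F, l) = (F + l)*(l + 142) = (F + l)*(142 + l) = (142 + l)*(F + l))
44564 - g(3, R(2, -5)) = 44564 - (4² + 142*3 + 142*4 + 3*4) = 44564 - (16 + 426 + 568 + 12) = 44564 - 1*1022 = 44564 - 1022 = 43542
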